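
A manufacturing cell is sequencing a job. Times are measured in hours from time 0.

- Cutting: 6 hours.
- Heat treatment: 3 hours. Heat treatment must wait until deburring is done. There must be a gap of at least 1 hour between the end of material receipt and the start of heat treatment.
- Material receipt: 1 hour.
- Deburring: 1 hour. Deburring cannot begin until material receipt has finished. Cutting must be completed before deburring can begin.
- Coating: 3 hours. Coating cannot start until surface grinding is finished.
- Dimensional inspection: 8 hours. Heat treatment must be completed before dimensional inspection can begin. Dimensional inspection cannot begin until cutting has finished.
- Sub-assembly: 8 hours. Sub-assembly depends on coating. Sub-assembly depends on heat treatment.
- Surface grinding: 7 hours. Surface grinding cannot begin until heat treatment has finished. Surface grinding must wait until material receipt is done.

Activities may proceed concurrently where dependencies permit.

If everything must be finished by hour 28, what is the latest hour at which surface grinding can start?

Sub-assembly must finish by hour 28; it takes 8 hours, so it must start by 28 − 8 = hour 20.
Coating must finish before sub-assembly (must start by hour 20). With a 3-hour duration, coating must start by 20 − 3 = hour 17.
Surface grinding must finish before coating (must start by hour 17). With a 7-hour duration, surface grinding must start by 17 − 7 = hour 10.

10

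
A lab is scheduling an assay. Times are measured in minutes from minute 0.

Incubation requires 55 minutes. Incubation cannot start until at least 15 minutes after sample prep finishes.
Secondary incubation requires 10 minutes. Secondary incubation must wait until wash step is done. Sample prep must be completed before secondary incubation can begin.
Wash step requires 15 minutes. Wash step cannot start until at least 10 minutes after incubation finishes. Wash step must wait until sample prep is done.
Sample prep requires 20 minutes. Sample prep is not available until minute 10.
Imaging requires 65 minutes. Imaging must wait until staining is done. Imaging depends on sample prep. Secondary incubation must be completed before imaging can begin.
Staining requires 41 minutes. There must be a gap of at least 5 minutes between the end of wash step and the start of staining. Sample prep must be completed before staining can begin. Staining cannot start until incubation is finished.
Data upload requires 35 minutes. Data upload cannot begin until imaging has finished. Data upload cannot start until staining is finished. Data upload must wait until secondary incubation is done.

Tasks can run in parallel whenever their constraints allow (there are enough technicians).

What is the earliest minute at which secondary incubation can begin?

After its own release at minute 10, sample prep can start at minute 10 and finishes at minute 30.
Incubation cannot begin until sample prep (finishes minute 30, plus 15-minute gap → minute 45). It runs from minute 45 to 45 + 55 = minute 100.
Wash step needs all of incubation (finishes minute 100, plus 10-minute gap → minute 110); sample prep (finishes minute 30). That puts its earliest start at minute 110; it finishes at 110 + 15 = minute 125.
Secondary incubation waits on wash step (finishes minute 125); sample prep (finishes minute 30). The latest of these is minute 125, which is the earliest secondary incubation can start.

125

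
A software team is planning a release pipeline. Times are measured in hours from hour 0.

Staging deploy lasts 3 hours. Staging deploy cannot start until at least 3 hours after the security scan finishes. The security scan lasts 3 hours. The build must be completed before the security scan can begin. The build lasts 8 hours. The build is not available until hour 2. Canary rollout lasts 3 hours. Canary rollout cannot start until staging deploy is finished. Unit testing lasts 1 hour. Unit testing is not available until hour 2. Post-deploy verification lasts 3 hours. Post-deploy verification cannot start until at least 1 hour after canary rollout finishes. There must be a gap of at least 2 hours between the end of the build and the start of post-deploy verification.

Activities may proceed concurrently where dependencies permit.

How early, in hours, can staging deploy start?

16

The build cannot begin until its own release at hour 2. It runs from hour 2 to 2 + 8 = hour 10.
The security scan cannot begin until the build (finishes hour 10). It runs from hour 10 to 10 + 3 = hour 13.
Staging deploy waits on the security scan (finishes hour 13, plus 3-hour gap → hour 16), so the earliest it can start is hour 16.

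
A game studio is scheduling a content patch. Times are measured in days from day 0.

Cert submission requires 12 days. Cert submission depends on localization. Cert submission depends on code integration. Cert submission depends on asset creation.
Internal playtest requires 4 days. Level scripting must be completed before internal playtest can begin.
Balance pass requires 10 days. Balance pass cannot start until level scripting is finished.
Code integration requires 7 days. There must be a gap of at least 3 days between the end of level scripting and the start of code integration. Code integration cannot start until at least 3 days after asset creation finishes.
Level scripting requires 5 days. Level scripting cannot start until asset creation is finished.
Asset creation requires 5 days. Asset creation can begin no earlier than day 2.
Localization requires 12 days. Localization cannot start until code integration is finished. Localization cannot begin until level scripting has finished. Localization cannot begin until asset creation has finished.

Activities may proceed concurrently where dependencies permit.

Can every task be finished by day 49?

Asset creation waits on its own release at day 2, so it starts at day 2 and finishes at 2 + 5 = day 7.
After asset creation (finishes day 7), level scripting can start at day 7 and finishes at day 12.
After level scripting (finishes day 12), balance pass can start at day 12 and finishes at day 22.
After level scripting (finishes day 12), internal playtest can start at day 12 and finishes at day 16.
For code integration: level scripting (finishes day 12, plus 3-day gap → day 15); asset creation (finishes day 7, plus 3-day gap → day 10). Taking the maximum gives a start of day 15, and it finishes at 15 + 7 = day 22.
Localization needs all of code integration (finishes day 22); level scripting (finishes day 12); asset creation (finishes day 7). That puts its earliest start at day 22; it finishes at 22 + 12 = day 34.
Cert submission cannot start until localization (finishes day 34); code integration (finishes day 22); asset creation (finishes day 7). The controlling bound is day 34, so cert submission finishes at 34 + 12 = day 46.
Every task is finished by day 46, which is no later than the deadline of 49, so the schedule is feasible.

Yes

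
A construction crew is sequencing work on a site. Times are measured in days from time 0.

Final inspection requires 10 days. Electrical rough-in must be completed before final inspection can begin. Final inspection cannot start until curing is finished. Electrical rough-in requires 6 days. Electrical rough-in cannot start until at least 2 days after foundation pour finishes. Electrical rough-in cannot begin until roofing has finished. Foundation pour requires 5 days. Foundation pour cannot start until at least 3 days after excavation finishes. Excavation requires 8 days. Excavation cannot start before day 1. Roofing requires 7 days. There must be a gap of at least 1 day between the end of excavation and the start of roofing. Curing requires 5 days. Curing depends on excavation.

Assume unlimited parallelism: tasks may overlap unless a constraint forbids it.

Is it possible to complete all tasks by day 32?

No

Excavation cannot begin until its own release at day 1. It runs from day 1 to 1 + 8 = day 9.
Roofing waits on excavation (finishes day 9, plus 1-day gap → day 10), so it starts at day 10 and finishes at 10 + 7 = day 17.
After excavation (finishes day 9), curing can start at day 9 and finishes at day 14.
Foundation pour waits on excavation (finishes day 9, plus 3-day gap → day 12), so it starts at day 12 and finishes at 12 + 5 = day 17.
Electrical rough-in cannot start until foundation pour (finishes day 17, plus 2-day gap → day 19); roofing (finishes day 17). The controlling bound is day 19, so electrical rough-in finishes at 19 + 6 = day 25.
For final inspection: electrical rough-in (finishes day 25); curing (finishes day 14). Taking the maximum gives a start of day 25, and it finishes at 25 + 10 = day 35.
The earliest everything can be done is day 35, which is after the deadline of 32, so it is not possible.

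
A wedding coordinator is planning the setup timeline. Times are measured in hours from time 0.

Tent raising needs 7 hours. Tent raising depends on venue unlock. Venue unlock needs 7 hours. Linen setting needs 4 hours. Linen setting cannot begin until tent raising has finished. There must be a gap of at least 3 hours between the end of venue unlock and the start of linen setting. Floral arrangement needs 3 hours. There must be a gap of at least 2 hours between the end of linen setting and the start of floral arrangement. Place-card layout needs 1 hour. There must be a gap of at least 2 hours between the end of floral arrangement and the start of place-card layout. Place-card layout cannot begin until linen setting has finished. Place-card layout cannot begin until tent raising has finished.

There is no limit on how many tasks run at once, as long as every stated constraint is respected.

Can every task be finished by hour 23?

No

Venue unlock can start immediately at hour 0; it finishes at hour 7.
Tent raising cannot begin until venue unlock (finishes hour 7). It runs from hour 7 to 7 + 7 = hour 14.
Linen setting cannot start until tent raising (finishes hour 14); venue unlock (finishes hour 7, plus 3-hour gap → hour 10). The controlling bound is hour 14, so linen setting finishes at 14 + 4 = hour 18.
Floral arrangement cannot begin until linen setting (finishes hour 18, plus 2-hour gap → hour 20). It runs from hour 20 to 20 + 3 = hour 23.
Place-card layout has to wait for floral arrangement (finishes hour 23, plus 2-hour gap → hour 25); linen setting (finishes hour 18); tent raising (finishes hour 14). The latest of these is hour 25, so place-card layout runs hour 25 to 25 + 1 = hour 26.
The earliest everything can be done is hour 26, which is after the deadline of 23, so it is not possible.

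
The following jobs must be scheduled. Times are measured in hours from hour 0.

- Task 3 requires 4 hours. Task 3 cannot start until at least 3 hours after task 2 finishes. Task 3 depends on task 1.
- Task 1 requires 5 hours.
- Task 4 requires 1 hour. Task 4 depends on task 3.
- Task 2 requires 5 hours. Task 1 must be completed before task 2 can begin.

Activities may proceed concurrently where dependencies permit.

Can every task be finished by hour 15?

No

Nothing blocks task 1, so it runs from hour 0 to hour 5.
Task 2 waits on task 1 (finishes hour 5), so it starts at hour 5 and finishes at 5 + 5 = hour 10.
Task 3 needs all of task 2 (finishes hour 10, plus 3-hour gap → hour 13); task 1 (finishes hour 5). That puts its earliest start at hour 13; it finishes at 13 + 4 = hour 17.
Task 4 waits on task 3 (finishes hour 17), so it starts at hour 17 and finishes at 17 + 1 = hour 18.
The earliest everything can be done is hour 18, which is after the deadline of 15, so it is not possible.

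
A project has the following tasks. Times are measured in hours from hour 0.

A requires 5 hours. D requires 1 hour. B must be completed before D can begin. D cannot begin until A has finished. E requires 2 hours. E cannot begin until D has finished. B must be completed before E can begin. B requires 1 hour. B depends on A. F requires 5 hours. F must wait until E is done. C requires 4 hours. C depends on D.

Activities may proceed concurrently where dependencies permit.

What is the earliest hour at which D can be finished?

A has no prerequisites, so it starts at hour 0 and finishes at hour 5.
B waits on A (finishes hour 5), so it starts at hour 5 and finishes at 5 + 1 = hour 6.
For D: B (finishes hour 6); A (finishes hour 5). Taking the maximum gives a start of hour 6, and it finishes at 6 + 1 = hour 7.

7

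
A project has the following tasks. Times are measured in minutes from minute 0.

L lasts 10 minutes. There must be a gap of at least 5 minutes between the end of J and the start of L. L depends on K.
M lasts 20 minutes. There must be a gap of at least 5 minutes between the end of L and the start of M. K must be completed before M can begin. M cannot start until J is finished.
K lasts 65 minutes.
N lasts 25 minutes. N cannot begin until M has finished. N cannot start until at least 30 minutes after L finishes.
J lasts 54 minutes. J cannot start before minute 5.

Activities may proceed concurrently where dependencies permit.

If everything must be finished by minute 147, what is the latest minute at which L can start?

82

To finish by minute 147, N (duration 25) must start no later than minute 122.
Since N (must start by minute 122) depends on it, M must finish by minute 122. Backing off its 20-minute duration gives a latest start of minute 102.
L has several dependents: M (must start by minute 102, minus 5-minute gap → minute 97); N (must start by minute 122, minus 30-minute gap → minute 92). The earliest of those limits is minute 92, so L must start by 92 − 10 = minute 82.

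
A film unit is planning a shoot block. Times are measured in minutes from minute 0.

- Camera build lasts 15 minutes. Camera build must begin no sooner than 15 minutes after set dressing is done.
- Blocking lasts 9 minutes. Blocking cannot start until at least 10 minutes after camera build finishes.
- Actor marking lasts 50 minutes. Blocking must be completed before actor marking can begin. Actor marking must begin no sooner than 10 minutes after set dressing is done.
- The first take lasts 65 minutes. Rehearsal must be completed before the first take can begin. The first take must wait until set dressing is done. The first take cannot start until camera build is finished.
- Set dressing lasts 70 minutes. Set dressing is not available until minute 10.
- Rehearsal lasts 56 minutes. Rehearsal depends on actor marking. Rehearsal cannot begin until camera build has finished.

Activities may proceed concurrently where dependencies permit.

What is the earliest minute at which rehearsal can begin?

Set dressing waits on its own release at minute 10, so it starts at minute 10 and finishes at 10 + 70 = minute 80.
Camera build waits on set dressing (finishes minute 80, plus 15-minute gap → minute 95), so it starts at minute 95 and finishes at 95 + 15 = minute 110.
After camera build (finishes minute 110, plus 10-minute gap → minute 120), blocking can start at minute 120 and finishes at minute 129.
Actor marking needs all of blocking (finishes minute 129); set dressing (finishes minute 80, plus 10-minute gap → minute 90). That puts its earliest start at minute 129; it finishes at 129 + 50 = minute 179.
Rehearsal waits on actor marking (finishes minute 179); camera build (finishes minute 110). The latest of these is minute 179, which is the earliest rehearsal can start.

179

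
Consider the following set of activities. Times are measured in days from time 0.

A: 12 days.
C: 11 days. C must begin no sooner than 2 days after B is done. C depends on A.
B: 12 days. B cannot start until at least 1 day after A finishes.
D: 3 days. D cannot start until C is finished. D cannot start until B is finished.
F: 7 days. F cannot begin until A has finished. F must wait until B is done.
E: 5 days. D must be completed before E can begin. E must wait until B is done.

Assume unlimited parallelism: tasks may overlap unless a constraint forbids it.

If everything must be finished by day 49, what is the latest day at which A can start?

To finish by day 49, E (duration 5) must start no later than day 44.
D feeds into E (must start by day 44); so D must finish by day 44 and therefore start by day 41.
C has to be done before D (must start by day 41). That means finishing by day 41, i.e. starting by 41 − 11 = day 30.
Nothing follows F; the deadline of day 49 is its only limit. It must start by 49 − 7 = day 42.
B has several dependents: C (must start by day 30, minus 2-day gap → day 28); D (must start by day 41); E (must start by day 44); F (must start by day 42). The earliest of those limits is day 28, so B must start by 28 − 12 = day 16.
A must finish in time for B (must start by day 16, minus 1-day gap → day 15); C (must start by day 30); F (must start by day 42). The tightest is day 15, so A must start by 15 − 12 = day 3.

3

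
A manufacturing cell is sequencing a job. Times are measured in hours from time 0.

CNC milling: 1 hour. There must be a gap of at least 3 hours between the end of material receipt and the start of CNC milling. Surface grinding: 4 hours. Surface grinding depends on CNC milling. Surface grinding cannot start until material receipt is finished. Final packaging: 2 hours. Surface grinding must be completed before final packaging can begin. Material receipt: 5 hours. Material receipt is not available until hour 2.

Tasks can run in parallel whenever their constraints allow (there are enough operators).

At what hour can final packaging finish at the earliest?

17

After its own release at hour 2, material receipt can start at hour 2 and finishes at hour 7.
After material receipt (finishes hour 7, plus 3-hour gap → hour 10), CNC milling can start at hour 10 and finishes at hour 11.
For surface grinding: CNC milling (finishes hour 11); material receipt (finishes hour 7). Taking the maximum gives a start of hour 11, and it finishes at 11 + 4 = hour 15.
Final packaging cannot begin until surface grinding (finishes hour 15). It runs from hour 15 to 15 + 2 = hour 17.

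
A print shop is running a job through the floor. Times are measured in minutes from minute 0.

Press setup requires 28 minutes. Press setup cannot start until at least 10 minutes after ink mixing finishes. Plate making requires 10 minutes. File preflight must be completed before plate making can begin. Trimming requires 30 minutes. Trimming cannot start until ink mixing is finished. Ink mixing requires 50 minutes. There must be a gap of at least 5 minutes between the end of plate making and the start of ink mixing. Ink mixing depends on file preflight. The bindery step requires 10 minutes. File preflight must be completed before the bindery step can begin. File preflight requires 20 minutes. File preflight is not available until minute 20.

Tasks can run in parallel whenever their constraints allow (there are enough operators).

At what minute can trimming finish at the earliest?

135

File preflight waits on its own release at minute 20, so it starts at minute 20 and finishes at 20 + 20 = minute 40.
After file preflight (finishes minute 40), plate making can start at minute 40 and finishes at minute 50.
Ink mixing has to wait for plate making (finishes minute 50, plus 5-minute gap → minute 55); file preflight (finishes minute 40). The latest of these is minute 55, so ink mixing runs minute 55 to 55 + 50 = minute 105.
Trimming waits on ink mixing (finishes minute 105), so it starts at minute 105 and finishes at 105 + 30 = minute 135.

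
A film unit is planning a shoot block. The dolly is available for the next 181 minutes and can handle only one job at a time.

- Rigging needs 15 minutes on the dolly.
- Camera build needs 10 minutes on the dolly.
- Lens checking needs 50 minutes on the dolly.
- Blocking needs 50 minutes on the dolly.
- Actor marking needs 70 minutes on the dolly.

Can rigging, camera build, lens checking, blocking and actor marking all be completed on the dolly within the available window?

No

Running back to back, the jobs need 15 + 10 + 50 + 50 + 70 = 195 minutes on the dolly.
Since 195 > 181, they cannot all fit.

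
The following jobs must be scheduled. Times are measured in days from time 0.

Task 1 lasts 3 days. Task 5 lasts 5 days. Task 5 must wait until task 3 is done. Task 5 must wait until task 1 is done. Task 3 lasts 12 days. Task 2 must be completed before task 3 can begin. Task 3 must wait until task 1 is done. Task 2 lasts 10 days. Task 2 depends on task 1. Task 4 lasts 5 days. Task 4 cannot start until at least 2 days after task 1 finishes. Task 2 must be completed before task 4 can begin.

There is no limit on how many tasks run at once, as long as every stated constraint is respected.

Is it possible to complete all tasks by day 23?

Task 1 has no prerequisites, so it starts at day 0 and finishes at day 3.
After task 1 (finishes day 3), task 2 can start at day 3 and finishes at day 13.
Task 4 has to wait for task 1 (finishes day 3, plus 2-day gap → day 5); task 2 (finishes day 13). The latest of these is day 13, so task 4 runs day 13 to 13 + 5 = day 18.
Task 3 has to wait for task 2 (finishes day 13); task 1 (finishes day 3). The latest of these is day 13, so task 3 runs day 13 to 13 + 12 = day 25.
Task 5 has to wait for task 3 (finishes day 25); task 1 (finishes day 3). The latest of these is day 25, so task 5 runs day 25 to 25 + 5 = day 30.
The earliest everything can be done is day 30, which is after the deadline of 23, so it is not possible.

No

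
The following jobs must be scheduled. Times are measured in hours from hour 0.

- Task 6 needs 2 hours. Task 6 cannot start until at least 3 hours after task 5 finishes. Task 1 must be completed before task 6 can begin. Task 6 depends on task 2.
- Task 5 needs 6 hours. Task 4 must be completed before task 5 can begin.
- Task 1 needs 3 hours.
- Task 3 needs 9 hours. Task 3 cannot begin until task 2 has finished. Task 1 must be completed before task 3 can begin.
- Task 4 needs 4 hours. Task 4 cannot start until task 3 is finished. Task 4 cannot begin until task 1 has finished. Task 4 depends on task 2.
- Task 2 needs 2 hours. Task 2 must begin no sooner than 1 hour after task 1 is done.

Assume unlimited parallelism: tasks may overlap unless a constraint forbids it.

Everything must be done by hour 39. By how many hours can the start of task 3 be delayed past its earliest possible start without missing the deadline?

Nothing blocks task 1, so it runs from hour 0 to hour 3.
Task 2 waits on task 1 (finishes hour 3, plus 1-hour gap → hour 4), so it starts at hour 4 and finishes at 4 + 2 = hour 6.
Task 3 cannot start until task 2 (finishes hour 6); task 1 (finishes hour 3). The controlling bound is hour 6, so task 3 finishes at 6 + 9 = hour 15.

Working backward from the deadline:
Nothing follows task 6; the deadline of hour 39 is its only limit. It must start by 39 − 2 = hour 37.
Task 5 has to be done before task 6 (must start by hour 37, minus 3-hour gap → hour 34). That means finishing by hour 34, i.e. starting by 34 − 6 = hour 28.
Task 4 must finish before task 5 (must start by hour 28). With a 4-hour duration, task 4 must start by 28 − 4 = hour 24.
Since task 4 (must start by hour 24) depends on it, task 3 must finish by hour 24. Backing off its 9-hour duration gives a latest start of hour 15.
So task 3 can start as early as hour 6 and as late as hour 15, giving 15 − 6 = 9 hours of slack.

9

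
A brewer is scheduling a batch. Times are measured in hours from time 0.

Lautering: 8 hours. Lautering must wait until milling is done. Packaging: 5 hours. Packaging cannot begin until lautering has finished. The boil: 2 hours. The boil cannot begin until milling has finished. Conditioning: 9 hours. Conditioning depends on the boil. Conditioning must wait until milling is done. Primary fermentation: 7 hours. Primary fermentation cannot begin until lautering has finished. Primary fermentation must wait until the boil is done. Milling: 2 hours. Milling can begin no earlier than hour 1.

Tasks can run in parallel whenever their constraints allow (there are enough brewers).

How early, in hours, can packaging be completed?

After its own release at hour 1, milling can start at hour 1 and finishes at hour 3.
Lautering cannot begin until milling (finishes hour 3). It runs from hour 3 to 3 + 8 = hour 11.
After lautering (finishes hour 11), packaging can start at hour 11 and finishes at hour 16.

16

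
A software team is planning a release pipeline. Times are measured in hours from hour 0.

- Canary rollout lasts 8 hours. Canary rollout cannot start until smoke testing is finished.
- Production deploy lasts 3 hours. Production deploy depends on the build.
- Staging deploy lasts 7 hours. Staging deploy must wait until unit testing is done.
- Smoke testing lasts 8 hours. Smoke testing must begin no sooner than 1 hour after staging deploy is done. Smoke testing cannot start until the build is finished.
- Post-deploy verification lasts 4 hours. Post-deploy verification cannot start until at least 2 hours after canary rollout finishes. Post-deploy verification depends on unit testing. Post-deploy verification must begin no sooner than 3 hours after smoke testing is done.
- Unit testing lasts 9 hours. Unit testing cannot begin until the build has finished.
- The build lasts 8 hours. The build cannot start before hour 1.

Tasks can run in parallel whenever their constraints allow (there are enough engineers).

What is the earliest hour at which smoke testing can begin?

26

The build cannot begin until its own release at hour 1. It runs from hour 1 to 1 + 8 = hour 9.
Unit testing cannot begin until the build (finishes hour 9). It runs from hour 9 to 9 + 9 = hour 18.
Staging deploy cannot begin until unit testing (finishes hour 18). It runs from hour 18 to 18 + 7 = hour 25.
Smoke testing waits on staging deploy (finishes hour 25, plus 1-hour gap → hour 26); the build (finishes hour 9). The latest of these is hour 26, which is the earliest smoke testing can start.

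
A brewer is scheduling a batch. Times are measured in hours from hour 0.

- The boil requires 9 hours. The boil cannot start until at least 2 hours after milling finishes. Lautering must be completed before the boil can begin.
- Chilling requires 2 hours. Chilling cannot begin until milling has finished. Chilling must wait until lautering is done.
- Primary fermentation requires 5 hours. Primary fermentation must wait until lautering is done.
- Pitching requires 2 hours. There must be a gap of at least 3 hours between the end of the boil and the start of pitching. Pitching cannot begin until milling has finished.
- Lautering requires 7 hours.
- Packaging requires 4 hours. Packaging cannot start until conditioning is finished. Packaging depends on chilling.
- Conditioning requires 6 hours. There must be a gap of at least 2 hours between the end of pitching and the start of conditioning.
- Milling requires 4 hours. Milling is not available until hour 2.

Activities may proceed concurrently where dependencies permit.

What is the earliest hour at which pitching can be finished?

Nothing blocks lautering, so it runs from hour 0 to hour 7.
Milling waits on its own release at hour 2, so it starts at hour 2 and finishes at 2 + 4 = hour 6.
The boil cannot start until milling (finishes hour 6, plus 2-hour gap → hour 8); lautering (finishes hour 7). The controlling bound is hour 8, so the boil finishes at 8 + 9 = hour 17.
For pitching: the boil (finishes hour 17, plus 3-hour gap → hour 20); milling (finishes hour 6). Taking the maximum gives a start of hour 20, and it finishes at 20 + 2 = hour 22.

22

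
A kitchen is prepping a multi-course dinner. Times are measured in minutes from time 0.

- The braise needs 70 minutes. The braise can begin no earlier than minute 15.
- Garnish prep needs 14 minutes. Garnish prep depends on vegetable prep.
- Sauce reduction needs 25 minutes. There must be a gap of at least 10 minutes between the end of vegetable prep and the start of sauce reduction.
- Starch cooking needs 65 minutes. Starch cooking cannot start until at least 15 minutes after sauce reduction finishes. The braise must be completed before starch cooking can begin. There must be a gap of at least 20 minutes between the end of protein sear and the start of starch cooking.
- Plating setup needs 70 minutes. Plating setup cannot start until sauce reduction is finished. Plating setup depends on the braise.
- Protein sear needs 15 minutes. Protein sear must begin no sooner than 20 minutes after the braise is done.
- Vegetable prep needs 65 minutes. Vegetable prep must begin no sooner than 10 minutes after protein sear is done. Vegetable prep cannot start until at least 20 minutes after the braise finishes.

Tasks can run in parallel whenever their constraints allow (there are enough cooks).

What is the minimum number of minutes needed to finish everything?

After its own release at minute 15, the braise can start at minute 15 and finishes at minute 85.
Protein sear waits on the braise (finishes minute 85, plus 20-minute gap → minute 105), so it starts at minute 105 and finishes at 105 + 15 = minute 120.
Vegetable prep needs all of protein sear (finishes minute 120, plus 10-minute gap → minute 130); the braise (finishes minute 85, plus 20-minute gap → minute 105). That puts its earliest start at minute 130; it finishes at 130 + 65 = minute 195.
After vegetable prep (finishes minute 195), garnish prep can start at minute 195 and finishes at minute 209.
Sauce reduction waits on vegetable prep (finishes minute 195, plus 10-minute gap → minute 205), so it starts at minute 205 and finishes at 205 + 25 = minute 230.
For plating setup: sauce reduction (finishes minute 230); the braise (finishes minute 85). Taking the maximum gives a start of minute 230, and it finishes at 230 + 70 = minute 300.
Starch cooking needs all of sauce reduction (finishes minute 230, plus 15-minute gap → minute 245); the braise (finishes minute 85); protein sear (finishes minute 120, plus 20-minute gap → minute 140). That puts its earliest start at minute 245; it finishes at 245 + 65 = minute 310.
All tasks are finished once the last one completes. Finish times: The braise at 85, Protein sear at 120, Vegetable prep at 195, Sauce reduction at 230, Starch cooking at 310, Plating setup at 300, Garnish prep at 209. The latest is minute 310.

310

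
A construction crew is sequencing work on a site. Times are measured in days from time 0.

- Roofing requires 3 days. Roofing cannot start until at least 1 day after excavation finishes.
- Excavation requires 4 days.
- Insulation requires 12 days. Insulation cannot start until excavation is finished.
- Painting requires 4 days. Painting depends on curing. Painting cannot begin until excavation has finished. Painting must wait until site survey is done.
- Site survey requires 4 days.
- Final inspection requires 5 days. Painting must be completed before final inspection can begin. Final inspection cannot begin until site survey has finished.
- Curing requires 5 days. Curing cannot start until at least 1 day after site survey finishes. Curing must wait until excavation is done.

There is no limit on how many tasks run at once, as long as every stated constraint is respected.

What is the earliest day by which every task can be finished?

Excavation can start immediately at day 0; it finishes at day 4.
Insulation waits on excavation (finishes day 4), so it starts at day 4 and finishes at 4 + 12 = day 16.
Roofing cannot begin until excavation (finishes day 4, plus 1-day gap → day 5). It runs from day 5 to 5 + 3 = day 8.
Site survey can start immediately at day 0; it finishes at day 4.
For curing: site survey (finishes day 4, plus 1-day gap → day 5); excavation (finishes day 4). Taking the maximum gives a start of day 5, and it finishes at 5 + 5 = day 10.
For painting: curing (finishes day 10); excavation (finishes day 4); site survey (finishes day 4). Taking the maximum gives a start of day 10, and it finishes at 10 + 4 = day 14.
Final inspection has to wait for painting (finishes day 14); site survey (finishes day 4). The latest of these is day 14, so final inspection runs day 14 to 14 + 5 = day 19.
All tasks are finished once the last one completes. Finish times: Site survey at 4, Excavation at 4, Curing at 10, Roofing at 8, Insulation at 16, Painting at 14, Final inspection at 19. The latest is day 19.

19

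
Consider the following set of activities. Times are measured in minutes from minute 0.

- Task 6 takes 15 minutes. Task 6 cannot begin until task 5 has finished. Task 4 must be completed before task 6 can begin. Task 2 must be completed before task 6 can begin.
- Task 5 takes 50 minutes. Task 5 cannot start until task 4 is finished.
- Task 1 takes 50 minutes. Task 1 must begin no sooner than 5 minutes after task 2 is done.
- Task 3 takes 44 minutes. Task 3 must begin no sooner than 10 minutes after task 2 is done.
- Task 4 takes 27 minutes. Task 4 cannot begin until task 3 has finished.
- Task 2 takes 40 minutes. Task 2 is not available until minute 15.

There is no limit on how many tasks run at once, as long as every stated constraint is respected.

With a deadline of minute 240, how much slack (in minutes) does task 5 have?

39

Task 2 cannot begin until its own release at minute 15. It runs from minute 15 to 15 + 40 = minute 55.
Task 3 waits on task 2 (finishes minute 55, plus 10-minute gap → minute 65), so it starts at minute 65 and finishes at 65 + 44 = minute 109.
After task 3 (finishes minute 109), task 4 can start at minute 109 and finishes at minute 136.
After task 4 (finishes minute 136), task 5 can start at minute 136 and finishes at minute 186.

Working backward from the deadline:
Task 6 has no dependents, so it just needs to finish by minute 240. Starting by 240 − 15 = minute 225 achieves that.
Task 5 feeds into task 6 (must start by minute 225); so task 5 must finish by minute 225 and therefore start by minute 175.
So task 5 can start as early as minute 136 and as late as minute 175, giving 175 − 136 = 39 minutes of slack.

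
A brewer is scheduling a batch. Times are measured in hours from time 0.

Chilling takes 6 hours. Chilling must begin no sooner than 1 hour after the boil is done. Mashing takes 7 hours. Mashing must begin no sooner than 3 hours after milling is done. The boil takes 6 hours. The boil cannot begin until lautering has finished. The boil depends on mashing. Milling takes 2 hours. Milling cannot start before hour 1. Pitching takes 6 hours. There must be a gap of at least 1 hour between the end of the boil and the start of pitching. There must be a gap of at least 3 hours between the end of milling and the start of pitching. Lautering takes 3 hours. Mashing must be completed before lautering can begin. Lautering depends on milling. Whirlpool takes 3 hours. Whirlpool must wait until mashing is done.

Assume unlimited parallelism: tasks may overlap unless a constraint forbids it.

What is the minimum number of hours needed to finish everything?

29

Milling cannot begin until its own release at hour 1. It runs from hour 1 to 1 + 2 = hour 3.
Mashing waits on milling (finishes hour 3, plus 3-hour gap → hour 6), so it starts at hour 6 and finishes at 6 + 7 = hour 13.
Whirlpool waits on mashing (finishes hour 13), so it starts at hour 13 and finishes at 13 + 3 = hour 16.
For lautering: mashing (finishes hour 13); milling (finishes hour 3). Taking the maximum gives a start of hour 13, and it finishes at 13 + 3 = hour 16.
For the boil: lautering (finishes hour 16); mashing (finishes hour 13). Taking the maximum gives a start of hour 16, and it finishes at 16 + 6 = hour 22.
For pitching: the boil (finishes hour 22, plus 1-hour gap → hour 23); milling (finishes hour 3, plus 3-hour gap → hour 6). Taking the maximum gives a start of hour 23, and it finishes at 23 + 6 = hour 29.
Chilling cannot begin until the boil (finishes hour 22, plus 1-hour gap → hour 23). It runs from hour 23 to 23 + 6 = hour 29.
All tasks are finished once the last one completes. Finish times: Milling at 3, Mashing at 13, Lautering at 16, The boil at 22, Whirlpool at 16, Chilling at 29, Pitching at 29. The latest is hour 29.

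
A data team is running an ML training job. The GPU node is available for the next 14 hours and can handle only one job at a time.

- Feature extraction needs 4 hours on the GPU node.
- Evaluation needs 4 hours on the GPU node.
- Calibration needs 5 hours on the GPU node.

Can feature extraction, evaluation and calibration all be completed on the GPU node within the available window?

Running back to back, the jobs need 4 + 4 + 5 = 13 hours on the GPU node.
Since 13 ≤ 14, they fit within the window.

Yes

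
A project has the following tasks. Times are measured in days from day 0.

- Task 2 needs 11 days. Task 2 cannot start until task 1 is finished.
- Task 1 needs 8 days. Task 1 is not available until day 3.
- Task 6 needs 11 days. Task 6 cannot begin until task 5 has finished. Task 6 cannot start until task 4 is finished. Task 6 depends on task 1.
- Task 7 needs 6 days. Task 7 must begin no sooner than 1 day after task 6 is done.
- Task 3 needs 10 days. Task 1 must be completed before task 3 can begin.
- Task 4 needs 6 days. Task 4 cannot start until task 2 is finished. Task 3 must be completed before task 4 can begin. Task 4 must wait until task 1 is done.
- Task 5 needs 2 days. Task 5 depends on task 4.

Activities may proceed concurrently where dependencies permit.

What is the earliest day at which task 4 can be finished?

28

Task 1 cannot begin until its own release at day 3. It runs from day 3 to 3 + 8 = day 11.
Task 3 waits on task 1 (finishes day 11), so it starts at day 11 and finishes at 11 + 10 = day 21.
Task 2 cannot begin until task 1 (finishes day 11). It runs from day 11 to 11 + 11 = day 22.
Task 4 cannot start until task 2 (finishes day 22); task 3 (finishes day 21); task 1 (finishes day 11). The controlling bound is day 22, so task 4 finishes at 22 + 6 = day 28.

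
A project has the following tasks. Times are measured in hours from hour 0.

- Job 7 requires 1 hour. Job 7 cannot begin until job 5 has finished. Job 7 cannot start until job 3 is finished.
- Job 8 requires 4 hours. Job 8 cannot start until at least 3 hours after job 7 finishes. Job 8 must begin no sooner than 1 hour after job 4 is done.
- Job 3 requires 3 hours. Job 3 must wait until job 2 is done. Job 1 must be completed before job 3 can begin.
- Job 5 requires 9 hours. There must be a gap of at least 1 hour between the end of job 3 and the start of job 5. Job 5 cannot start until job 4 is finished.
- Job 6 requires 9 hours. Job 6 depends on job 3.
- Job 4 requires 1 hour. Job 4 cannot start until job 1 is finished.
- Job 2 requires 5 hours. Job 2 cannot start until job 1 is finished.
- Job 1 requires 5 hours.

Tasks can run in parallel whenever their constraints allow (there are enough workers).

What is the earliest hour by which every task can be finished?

Job 1 has no prerequisites, so it starts at hour 0 and finishes at hour 5.
Job 4 cannot begin until job 1 (finishes hour 5). It runs from hour 5 to 5 + 1 = hour 6.
Job 2 waits on job 1 (finishes hour 5), so it starts at hour 5 and finishes at 5 + 5 = hour 10.
Job 3 needs all of job 2 (finishes hour 10); job 1 (finishes hour 5). That puts its earliest start at hour 10; it finishes at 10 + 3 = hour 13.
Job 6 waits on job 3 (finishes hour 13), so it starts at hour 13 and finishes at 13 + 9 = hour 22.
Job 5 cannot start until job 3 (finishes hour 13, plus 1-hour gap → hour 14); job 4 (finishes hour 6). The controlling bound is hour 14, so job 5 finishes at 14 + 9 = hour 23.
Job 7 needs all of job 5 (finishes hour 23); job 3 (finishes hour 13). That puts its earliest start at hour 23; it finishes at 23 + 1 = hour 24.
For job 8: job 7 (finishes hour 24, plus 3-hour gap → hour 27); job 4 (finishes hour 6, plus 1-hour gap → hour 7). Taking the maximum gives a start of hour 27, and it finishes at 27 + 4 = hour 31.
All tasks are finished once the last one completes. Finish times: Job 1 at 5, Job 2 at 10, Job 3 at 13, Job 4 at 6, Job 5 at 23, Job 6 at 22, Job 7 at 24, Job 8 at 31. The latest is hour 31.

31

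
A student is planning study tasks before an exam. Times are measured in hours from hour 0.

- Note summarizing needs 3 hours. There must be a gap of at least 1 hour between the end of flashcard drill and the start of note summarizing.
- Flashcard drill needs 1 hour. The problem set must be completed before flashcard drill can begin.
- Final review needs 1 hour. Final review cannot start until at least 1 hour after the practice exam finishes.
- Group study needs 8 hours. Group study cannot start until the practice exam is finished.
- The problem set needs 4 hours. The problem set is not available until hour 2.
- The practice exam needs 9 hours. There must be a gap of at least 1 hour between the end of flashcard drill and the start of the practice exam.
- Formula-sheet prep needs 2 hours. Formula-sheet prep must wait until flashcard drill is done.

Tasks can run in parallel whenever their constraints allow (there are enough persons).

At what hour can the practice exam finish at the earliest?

After its own release at hour 2, the problem set can start at hour 2 and finishes at hour 6.
Flashcard drill waits on the problem set (finishes hour 6), so it starts at hour 6 and finishes at 6 + 1 = hour 7.
The practice exam waits on flashcard drill (finishes hour 7, plus 1-hour gap → hour 8), so it starts at hour 8 and finishes at 8 + 9 = hour 17.

17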